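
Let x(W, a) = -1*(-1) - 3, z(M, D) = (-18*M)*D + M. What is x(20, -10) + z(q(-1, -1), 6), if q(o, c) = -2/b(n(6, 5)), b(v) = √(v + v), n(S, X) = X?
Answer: -2 + 107*√10/5 ≈ 65.673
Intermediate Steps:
b(v) = √2*√v (b(v) = √(2*v) = √2*√v)
q(o, c) = -√10/5 (q(o, c) = -2*√10/10 = -√10/5)
z(M, D) = M - 18*D*M (z(M, D) = -18*D*M + M = M - 18*D*M)
x(W, a) = -2 (x(W, a) = 1 - 3 = -2)
x(20, -10) + z(q(-1, -1), 6) = -2 + (-√10/5)*(1 - 18*6) = -2 + (-√10/5)*(1 - 108) = -2 - √10/5*(-107) = -2 + 107*√10/5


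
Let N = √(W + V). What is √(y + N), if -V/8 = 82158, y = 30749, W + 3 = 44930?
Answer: √(30749 + I*√612337) ≈ 175.37 + 2.231*I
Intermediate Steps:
W = 44927 (W = -3 + 44930 = 44927)
V = -657264 (V = -8*82158 = -657264)
N = I*√612337 (N = √(44927 - 657264) = √(-612337) = I*√612337 ≈ 782.52*I)
√(y + N) = √(30749 + I*√612337)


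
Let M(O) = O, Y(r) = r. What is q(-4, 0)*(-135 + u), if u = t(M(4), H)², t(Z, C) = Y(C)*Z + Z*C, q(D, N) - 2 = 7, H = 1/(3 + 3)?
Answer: -1199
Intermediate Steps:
H = ⅙ (H = 1/6 = ⅙ ≈ 0.16667)
q(D, N) = 9 (q(D, N) = 2 + 7 = 9)
t(Z, C) = 2*C*Z (t(Z, C) = C*Z + Z*C = C*Z + C*Z = 2*C*Z)
u = 16/9 (u = (2*(⅙)*4)² = (4/3)² = 16/9 ≈ 1.7778)
q(-4, 0)*(-135 + u) = 9*(-135 + 16/9) = 9*(-1199/9) = -1199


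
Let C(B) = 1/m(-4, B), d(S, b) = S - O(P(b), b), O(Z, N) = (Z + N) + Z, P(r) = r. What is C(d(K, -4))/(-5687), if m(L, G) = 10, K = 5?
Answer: -1/56870 ≈ -1.7584e-5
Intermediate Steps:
O(Z, N) = N + 2*Z (O(Z, N) = (N + Z) + Z = N + 2*Z)
d(S, b) = S - 3*b (d(S, b) = S - (b + 2*b) = S - 3*b)
C(B) = ⅒ (C(B) = 1/10 = ⅒)
C(d(K, -4))/(-5687) = (⅒)/(-5687) = (⅒)*(-1/5687) = -1/56870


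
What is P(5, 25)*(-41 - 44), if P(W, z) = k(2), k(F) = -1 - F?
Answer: 255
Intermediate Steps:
P(W, z) = -3 (P(W, z) = -1 - 1*2 = -1 - 2 = -3)
P(5, 25)*(-41 - 44) = -3*(-41 - 44) = -3*(-85) = 255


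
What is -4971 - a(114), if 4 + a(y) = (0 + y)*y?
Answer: -17963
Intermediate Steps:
a(y) = -4 + y² (a(y) = -4 + (0 + y)*y = -4 + y*y = -4 + y²)
-4971 - a(114) = -4971 - (-4 + 114²) = -4971 - (-4 + 12996) = -4971 - 1*12992 = -4971 - 12992 = -17963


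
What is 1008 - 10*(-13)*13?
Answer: 2698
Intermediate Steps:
1008 - 10*(-13)*13 = 1008 + 130*13 = 1008 + 1690 = 2698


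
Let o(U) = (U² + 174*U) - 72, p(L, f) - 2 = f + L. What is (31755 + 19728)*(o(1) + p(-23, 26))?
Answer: 5560164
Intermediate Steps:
p(L, f) = 2 + L + f (p(L, f) = 2 + (f + L) = 2 + (L + f) = 2 + L + f)
o(U) = -72 + U² + 174*U
(31755 + 19728)*(o(1) + p(-23, 26)) = (31755 + 19728)*((-72 + 1² + 174*1) + (2 - 23 + 26)) = 51483*((-72 + 1 + 174) + 5) = 51483*(103 + 5) = 51483*108 = 5560164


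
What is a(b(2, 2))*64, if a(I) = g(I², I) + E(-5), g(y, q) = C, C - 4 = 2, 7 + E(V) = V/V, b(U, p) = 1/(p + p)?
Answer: 0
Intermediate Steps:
b(U, p) = 1/(2*p)
E(V) = -6 (E(V) = -7 + V/V = -7 + 1 = -6)
C = 6 (C = 4 + 2 = 6)
g(y, q) = 6
a(I) = 0 (a(I) = 6 - 6 = 0)
a(b(2, 2))*64 = 0*64 = 0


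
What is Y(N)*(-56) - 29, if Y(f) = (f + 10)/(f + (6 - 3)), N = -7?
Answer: 13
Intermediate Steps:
Y(f) = (10 + f)/(3 + f) (Y(f) = (10 + f)/(f + 3) = (10 + f)/(3 + f))
Y(N)*(-56) - 29 = ((10 - 7)/(3 - 7))*(-56) - 29 = (3/(-4))*(-56) - 29 = -¼*3*(-56) - 29 = -¾*(-56) - 29 = 42 - 29 = 13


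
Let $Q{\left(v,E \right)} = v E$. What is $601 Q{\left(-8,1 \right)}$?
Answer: $-4808$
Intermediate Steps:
$Q{\left(v,E \right)} = E v$
$601 Q{\left(-8,1 \right)} = 601 \cdot 1 \left(-8\right) = 601 \left(-8\right) = -4808$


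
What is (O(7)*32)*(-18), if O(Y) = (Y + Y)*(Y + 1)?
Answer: -64512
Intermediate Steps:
O(Y) = 2*Y*(1 + Y) (O(Y) = (2*Y)*(1 + Y) = 2*Y*(1 + Y))
(O(7)*32)*(-18) = ((2*7*(1 + 7))*32)*(-18) = ((2*7*8)*32)*(-18) = (112*32)*(-18) = 3584*(-18) = -64512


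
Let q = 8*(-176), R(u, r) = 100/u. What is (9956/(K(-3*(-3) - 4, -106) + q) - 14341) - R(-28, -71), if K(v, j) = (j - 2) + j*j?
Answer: -243862237/17010 ≈ -14336.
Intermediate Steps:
K(v, j) = -2 + j + j² (K(v, j) = (-2 + j) + j² = -2 + j + j²)
q = -1408
(9956/(K(-3*(-3) - 4, -106) + q) - 14341) - R(-28, -71) = (9956/((-2 - 106 + (-106)²) - 1408) - 14341) - 100/(-28) = (9956/((-2 - 106 + 11236) - 1408) - 14341) - 100*(-1)/28 = (9956/(11128 - 1408) - 14341) - 1*(-25/7) = (9956/9720 - 14341) + 25/7 = (9956*(1/9720) - 14341) + 25/7 = (2489/2430 - 14341) + 25/7 = -34846141/2430 + 25/7 = -243862237/17010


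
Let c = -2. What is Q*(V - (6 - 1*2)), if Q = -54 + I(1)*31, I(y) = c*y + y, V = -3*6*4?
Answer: 6460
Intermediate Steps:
V = -72 (V = -18*4 = -72)
I(y) = -y (I(y) = -2*y + y = -y)
Q = -85 (Q = -54 - 1*1*31 = -54 - 1*31 = -54 - 31 = -85)
Q*(V - (6 - 1*2)) = -85*(-72 - (6 - 1*2)) = -85*(-72 - (6 - 2)) = -85*(-72 - 1*4) = -85*(-72 - 4) = -85*(-76) = 6460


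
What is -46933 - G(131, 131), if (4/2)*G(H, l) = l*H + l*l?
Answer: -64094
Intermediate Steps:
G(H, l) = l²/2 + H*l/2 (G(H, l) = (l*H + l*l)/2 = (H*l + l²)/2 = (l² + H*l)/2 = l²/2 + H*l/2)
-46933 - G(131, 131) = -46933 - 131*(131 + 131)/2 = -46933 - 131*262/2 = -46933 - 1*17161 = -46933 - 17161 = -64094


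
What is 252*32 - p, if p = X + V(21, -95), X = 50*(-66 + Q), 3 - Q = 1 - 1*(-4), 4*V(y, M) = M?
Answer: 45951/4 ≈ 11488.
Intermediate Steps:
V(y, M) = M/4
Q = -2 (Q = 3 - (1 - 1*(-4)) = 3 - (1 + 4) = 3 - 1*5 = 3 - 5 = -2)
X = -3400 (X = 50*(-66 - 2) = 50*(-68) = -3400)
p = -13695/4 (p = -3400 + (1/4)*(-95) = -3400 - 95/4 = -13695/4 ≈ -3423.8)
252*32 - p = 252*32 - 1*(-13695/4) = 8064 + 13695/4 = 45951/4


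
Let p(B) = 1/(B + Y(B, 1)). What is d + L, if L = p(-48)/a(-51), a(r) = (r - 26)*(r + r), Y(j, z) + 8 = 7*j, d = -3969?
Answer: -12219630193/3078768 ≈ -3969.0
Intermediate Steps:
Y(j, z) = -8 + 7*j
a(r) = 2*r*(-26 + r) (a(r) = (-26 + r)*(2*r) = 2*r*(-26 + r))
p(B) = 1/(-8 + 8*B) (p(B) = 1/(B + (-8 + 7*B)) = 1/(-8 + 8*B))
L = -1/3078768 (L = (1/(8*(-1 - 48)))/((2*(-51)*(-26 - 51))) = ((1/8)/(-49))/((2*(-51)*(-77))) = ((1/8)*(-1/49))/7854 = -1/392*1/7854 = -1/3078768 ≈ -3.2481e-7)
d + L = -3969 - 1/3078768 = -12219630193/3078768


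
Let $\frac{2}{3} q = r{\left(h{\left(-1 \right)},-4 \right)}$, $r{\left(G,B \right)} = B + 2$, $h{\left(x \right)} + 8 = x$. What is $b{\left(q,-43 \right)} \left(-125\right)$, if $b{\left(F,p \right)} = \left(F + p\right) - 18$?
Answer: $8000$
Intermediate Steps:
$h{\left(x \right)} = -8 + x$
$r{\left(G,B \right)} = 2 + B$
$q = -3$ ($q = \frac{3 \left(2 - 4\right)}{2} = \frac{3}{2} \left(-2\right) = -3$)
$b{\left(F,p \right)} = -18 + F + p$
$b{\left(q,-43 \right)} \left(-125\right) = \left(-18 - 3 - 43\right) \left(-125\right) = \left(-64\right) \left(-125\right) = 8000$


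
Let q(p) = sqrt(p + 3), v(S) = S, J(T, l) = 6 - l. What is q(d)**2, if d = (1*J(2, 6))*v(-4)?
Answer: 3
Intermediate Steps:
d = 0 (d = (1*(6 - 1*6))*(-4) = (1*(6 - 6))*(-4) = (1*0)*(-4) = 0*(-4) = 0)
q(p) = sqrt(3 + p)
q(d)**2 = (sqrt(3 + 0))**2 = (sqrt(3))**2 = 3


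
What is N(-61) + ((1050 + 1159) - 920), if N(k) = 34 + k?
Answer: 1262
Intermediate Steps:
N(-61) + ((1050 + 1159) - 920) = (34 - 61) + ((1050 + 1159) - 920) = -27 + (2209 - 920) = -27 + 1289 = 1262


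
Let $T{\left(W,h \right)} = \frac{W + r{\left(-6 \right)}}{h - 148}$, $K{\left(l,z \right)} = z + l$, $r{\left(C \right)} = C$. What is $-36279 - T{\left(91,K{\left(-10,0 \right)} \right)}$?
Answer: $- \frac{5731997}{158} \approx -36278.0$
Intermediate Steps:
$K{\left(l,z \right)} = l + z$
$T{\left(W,h \right)} = \frac{-6 + W}{-148 + h}$ ($T{\left(W,h \right)} = \frac{W - 6}{h - 148} = \frac{-6 + W}{-148 + h}$)
$-36279 - T{\left(91,K{\left(-10,0 \right)} \right)} = -36279 - \frac{-6 + 91}{-148 + \left(-10 + 0\right)} = -36279 - \frac{1}{-148 - 10} \cdot 85 = -36279 - \frac{1}{-158} \cdot 85 = -36279 - \left(- \frac{1}{158}\right) 85 = -36279 - - \frac{85}{158} = -36279 + \frac{85}{158} = - \frac{5731997}{158}$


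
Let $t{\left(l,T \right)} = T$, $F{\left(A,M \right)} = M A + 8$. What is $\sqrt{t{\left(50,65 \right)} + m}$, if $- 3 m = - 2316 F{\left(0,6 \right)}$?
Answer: $79$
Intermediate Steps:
$F{\left(A,M \right)} = 8 + A M$ ($F{\left(A,M \right)} = A M + 8 = 8 + A M$)
$m = 6176$ ($m = - \frac{\left(-2316\right) \left(8 + 0 \cdot 6\right)}{3} = - \frac{\left(-2316\right) \left(8 + 0\right)}{3} = - \frac{\left(-2316\right) 8}{3} = \left(- \frac{1}{3}\right) \left(-18528\right) = 6176$)
$\sqrt{t{\left(50,65 \right)} + m} = \sqrt{65 + 6176} = \sqrt{6241} = 79$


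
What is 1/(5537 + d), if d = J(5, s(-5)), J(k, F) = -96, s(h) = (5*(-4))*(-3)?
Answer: 1/5441 ≈ 0.00018379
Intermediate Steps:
s(h) = 60 (s(h) = -20*(-3) = 60)
d = -96
1/(5537 + d) = 1/(5537 - 96) = 1/5441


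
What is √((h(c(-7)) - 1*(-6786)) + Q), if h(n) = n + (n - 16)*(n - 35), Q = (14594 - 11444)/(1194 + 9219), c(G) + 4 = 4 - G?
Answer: √9431187155/1157 ≈ 83.936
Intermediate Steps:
c(G) = -G (c(G) = -4 + (4 - G) = -G)
Q = 350/1157 (Q = 3150/10413 = 3150*(1/10413) = 350/1157 ≈ 0.30251)
h(n) = n + (-35 + n)*(-16 + n) (h(n) = n + (-16 + n)*(-35 + n) = n + (-35 + n)*(-16 + n))
√((h(c(-7)) - 1*(-6786)) + Q) = √(((560 + (-1*(-7))² - (-50)*(-7)) - 1*(-6786)) + 350/1157) = √(((560 + 7² - 50*7) + 6786) + 350/1157) = √(((560 + 49 - 350) + 6786) + 350/1157) = √((259 + 6786) + 350/1157) = √(7045 + 350/1157) = √(8151415/1157) = √9431187155/1157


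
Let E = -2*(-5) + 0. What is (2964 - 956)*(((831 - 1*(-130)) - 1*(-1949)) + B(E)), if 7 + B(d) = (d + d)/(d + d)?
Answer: 5831232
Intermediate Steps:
E = 10 (E = 10 + 0 = 10)
B(d) = -6 (B(d) = -7 + (d + d)/(d + d) = -7 + (2*d)/((2*d)) = -7 + (2*d)*(1/(2*d)) = -7 + 1 = -6)
(2964 - 956)*(((831 - 1*(-130)) - 1*(-1949)) + B(E)) = (2964 - 956)*(((831 - 1*(-130)) - 1*(-1949)) - 6) = 2008*(((831 + 130) + 1949) - 6) = 2008*((961 + 1949) - 6) = 2008*(2910 - 6) = 2008*2904 = 5831232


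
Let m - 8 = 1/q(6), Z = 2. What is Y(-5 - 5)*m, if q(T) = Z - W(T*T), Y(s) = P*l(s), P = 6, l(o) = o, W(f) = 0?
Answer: -510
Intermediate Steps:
Y(s) = 6*s
q(T) = 2 (q(T) = 2 - 1*0 = 2 + 0 = 2)
m = 17/2 (m = 8 + 1/2 = 17/2 ≈ 8.5000)
Y(-5 - 5)*m = (6*(-5 - 5))*(17/2) = (6*(-10))*(17/2) = -60*17/2 = -510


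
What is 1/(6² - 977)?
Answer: -1/941 ≈ -0.0010627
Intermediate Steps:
1/(6² - 977) = 1/(36 - 977) = 1/(-941) = -1/941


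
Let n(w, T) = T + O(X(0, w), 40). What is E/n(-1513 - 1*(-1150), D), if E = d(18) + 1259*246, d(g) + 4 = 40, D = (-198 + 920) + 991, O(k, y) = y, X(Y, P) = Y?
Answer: 309750/1753 ≈ 176.70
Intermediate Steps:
D = 1713 (D = 722 + 991 = 1713)
n(w, T) = 40 + T (n(w, T) = T + 40 = 40 + T)
d(g) = 36 (d(g) = -4 + 40 = 36)
E = 309750 (E = 36 + 1259*246 = 36 + 309714 = 309750)
E/n(-1513 - 1*(-1150), D) = 309750/(40 + 1713) = 309750/1753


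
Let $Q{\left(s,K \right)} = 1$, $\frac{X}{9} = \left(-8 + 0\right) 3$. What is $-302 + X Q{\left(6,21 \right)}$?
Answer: $-518$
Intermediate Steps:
$X = -216$ ($X = 9 \left(-8 + 0\right) 3 = 9 \left(\left(-8\right) 3\right) = 9 \left(-24\right) = -216$)
$-302 + X Q{\left(6,21 \right)} = -302 - 216 = -518$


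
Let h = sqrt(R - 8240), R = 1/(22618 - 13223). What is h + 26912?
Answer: 26912 + I*sqrt(727312036605)/9395 ≈ 26912.0 + 90.774*I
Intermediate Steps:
R = 1/9395 ≈ 0.00010644
h = I*sqrt(727312036605)/9395 (h = sqrt(1/9395 - 8240) = sqrt(-77414799/9395) = I*sqrt(727312036605)/9395 ≈ 90.774*I)
h + 26912 = I*sqrt(727312036605)/9395 + 26912 = 26912 + I*sqrt(727312036605)/9395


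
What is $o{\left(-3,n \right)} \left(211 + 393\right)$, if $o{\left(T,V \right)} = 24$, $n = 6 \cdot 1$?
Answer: $14496$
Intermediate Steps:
$n = 6$
$o{\left(-3,n \right)} \left(211 + 393\right) = 24 \left(211 + 393\right) = 24 \cdot 604 = 14496$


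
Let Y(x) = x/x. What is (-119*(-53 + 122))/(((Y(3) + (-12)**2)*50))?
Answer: -8211/7250 ≈ -1.1326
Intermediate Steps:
Y(x) = 1
(-119*(-53 + 122))/(((Y(3) + (-12)**2)*50)) = (-119*(-53 + 122))/(((1 + (-12)**2)*50)) = (-119*69)/(((1 + 144)*50)) = -8211/(145*50) = -8211/7250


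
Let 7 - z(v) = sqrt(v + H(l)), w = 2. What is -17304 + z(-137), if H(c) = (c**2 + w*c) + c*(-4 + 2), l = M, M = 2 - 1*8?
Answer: -17297 - I*sqrt(101) ≈ -17297.0 - 10.05*I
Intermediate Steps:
M = -6 (M = 2 - 8 = -6)
l = -6
H(c) = c**2 (H(c) = (c**2 + 2*c) + c*(-4 + 2) = (c**2 + 2*c) + c*(-2) = (c**2 + 2*c) - 2*c = c**2)
z(v) = 7 - sqrt(36 + v) (z(v) = 7 - sqrt(v + (-6)**2) = 7 - sqrt(v + 36) = 7 - sqrt(36 + v))
-17304 + z(-137) = -17304 + (7 - sqrt(36 - 137)) = -17304 + (7 - sqrt(-101)) = -17304 + (7 - I*sqrt(101)) = -17297 - I*sqrt(101)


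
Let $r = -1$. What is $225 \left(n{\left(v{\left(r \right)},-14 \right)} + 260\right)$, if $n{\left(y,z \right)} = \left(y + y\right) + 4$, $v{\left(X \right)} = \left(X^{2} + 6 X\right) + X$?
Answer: $56700$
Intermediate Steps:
$v{\left(X \right)} = X^{2} + 7 X$
$n{\left(y,z \right)} = 4 + 2 y$ ($n{\left(y,z \right)} = 2 y + 4 = 4 + 2 y$)
$225 \left(n{\left(v{\left(r \right)},-14 \right)} + 260\right) = 225 \left(\left(4 + 2 \left(- (7 - 1)\right)\right) + 260\right) = 225 \left(\left(4 + 2 \left(\left(-1\right) 6\right)\right) + 260\right) = 225 \left(\left(4 + 2 \left(-6\right)\right) + 260\right) = 225 \left(\left(4 - 12\right) + 260\right) = 225 \left(-8 + 260\right) = 225 \cdot 252 = 56700$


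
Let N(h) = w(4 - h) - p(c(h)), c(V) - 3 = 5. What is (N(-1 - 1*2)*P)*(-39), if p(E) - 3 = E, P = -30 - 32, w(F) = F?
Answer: -9672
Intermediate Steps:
c(V) = 8 (c(V) = 3 + 5 = 8)
P = -62
p(E) = 3 + E
N(h) = -7 - h (N(h) = (4 - h) - (3 + 8) = (4 - h) - 1*11 = (4 - h) - 11 = -7 - h)
(N(-1 - 1*2)*P)*(-39) = ((-7 - (-1 - 1*2))*(-62))*(-39) = ((-7 - (-1 - 2))*(-62))*(-39) = ((-7 - 1*(-3))*(-62))*(-39) = ((-7 + 3)*(-62))*(-39) = -4*(-62)*(-39) = 248*(-39) = -9672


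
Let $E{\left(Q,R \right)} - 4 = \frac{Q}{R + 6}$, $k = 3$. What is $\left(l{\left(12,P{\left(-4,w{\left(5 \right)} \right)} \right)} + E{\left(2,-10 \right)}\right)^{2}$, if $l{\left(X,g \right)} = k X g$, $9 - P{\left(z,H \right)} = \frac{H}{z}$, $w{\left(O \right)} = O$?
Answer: $\frac{555025}{4} \approx 1.3876 \cdot 10^{5}$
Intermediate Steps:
$E{\left(Q,R \right)} = 4 + \frac{Q}{6 + R}$ ($E{\left(Q,R \right)} = 4 + \frac{Q}{R + 6} = 4 + \frac{Q}{6 + R}$)
$P{\left(z,H \right)} = 9 - \frac{H}{z}$
$l{\left(X,g \right)} = 3 X g$
$\left(l{\left(12,P{\left(-4,w{\left(5 \right)} \right)} \right)} + E{\left(2,-10 \right)}\right)^{2} = \left(3 \cdot 12 \left(9 - \frac{5}{-4}\right) + \frac{24 + 2 + 4 \left(-10\right)}{6 - 10}\right)^{2} = \left(3 \cdot 12 \left(9 - 5 \left(- \frac{1}{4}\right)\right) + \frac{24 + 2 - 40}{-4}\right)^{2} = \left(3 \cdot 12 \left(9 + \frac{5}{4}\right) - - \frac{7}{2}\right)^{2} = \left(3 \cdot 12 \cdot \frac{41}{4} + \frac{7}{2}\right)^{2} = \left(369 + \frac{7}{2}\right)^{2} = \left(\frac{745}{2}\right)^{2} = \frac{555025}{4}$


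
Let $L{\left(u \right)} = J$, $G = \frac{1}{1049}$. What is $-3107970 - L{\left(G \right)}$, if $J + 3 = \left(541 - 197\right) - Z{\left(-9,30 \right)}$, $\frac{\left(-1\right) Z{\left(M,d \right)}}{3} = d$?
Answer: $-3108401$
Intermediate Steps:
$Z{\left(M,d \right)} = - 3 d$
$G = \frac{1}{1049} \approx 0.00095329$
$J = 431$ ($J = -3 + \left(\left(541 - 197\right) - \left(-3\right) 30\right) = -3 + \left(\left(541 - 197\right) - -90\right) = -3 + \left(344 + 90\right) = -3 + 434 = 431$)
$L{\left(u \right)} = 431$
$-3107970 - L{\left(G \right)} = -3107970 - 431 = -3108401$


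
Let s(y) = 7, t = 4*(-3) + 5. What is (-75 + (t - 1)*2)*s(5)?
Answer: -637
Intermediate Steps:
t = -7 (t = -12 + 5 = -7)
(-75 + (t - 1)*2)*s(5) = (-75 + (-7 - 1)*2)*7 = (-75 - 8*2)*7 = (-75 - 16)*7 = -91*7 = -637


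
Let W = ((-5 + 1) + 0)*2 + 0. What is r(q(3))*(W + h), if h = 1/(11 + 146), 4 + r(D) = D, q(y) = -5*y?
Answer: 23845/157 ≈ 151.88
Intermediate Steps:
r(D) = -4 + D
h = 1/157 ≈ 0.0063694
W = -8 (W = (-4 + 0)*2 + 0 = -4*2 + 0 = -8 + 0 = -8)
r(q(3))*(W + h) = (-4 - 5*3)*(-8 + 1/157) = (-4 - 15)*(-1255/157) = -19*(-1255/157) = 23845/157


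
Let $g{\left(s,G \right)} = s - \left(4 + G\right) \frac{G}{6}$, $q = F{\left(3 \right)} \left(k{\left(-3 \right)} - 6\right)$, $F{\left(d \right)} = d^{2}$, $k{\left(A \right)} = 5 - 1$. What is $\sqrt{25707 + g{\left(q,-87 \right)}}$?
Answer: $\frac{\sqrt{97942}}{2} \approx 156.48$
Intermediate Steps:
$k{\left(A \right)} = 4$ ($k{\left(A \right)} = 5 - 1 = 4$)
$q = -18$ ($q = 3^{2} \left(4 - 6\right) = 9 \left(-2\right) = -18$)
$g{\left(s,G \right)} = s - \frac{G \left(4 + G\right)}{6}$ ($g{\left(s,G \right)} = s - \left(4 + G\right) G \frac{1}{6} = s - \left(4 + G\right) \frac{G}{6} = s - \frac{G \left(4 + G\right)}{6}$)
$\sqrt{25707 + g{\left(q,-87 \right)}} = \sqrt{25707 - \left(-40 + \frac{2523}{2}\right)} = \sqrt{25707 - \frac{2443}{2}} = \sqrt{\frac{48971}{2}} = \frac{\sqrt{97942}}{2}$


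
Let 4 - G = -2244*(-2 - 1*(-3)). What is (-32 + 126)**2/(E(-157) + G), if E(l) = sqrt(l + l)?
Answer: 9931664/2526909 - 4418*I*sqrt(314)/2526909 ≈ 3.9304 - 0.030981*I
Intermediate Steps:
G = 2248 (G = 4 - (-2244)*(-2 - 1*(-3)) = 4 - (-2244)*(-2 + 3) = 4 - (-2244) = 4 - 1*(-2244) = 4 + 2244 = 2248)
E(l) = sqrt(2)*sqrt(l) (E(l) = sqrt(2*l) = sqrt(2)*sqrt(l))
(-32 + 126)**2/(E(-157) + G) = (-32 + 126)**2/(sqrt(2)*sqrt(-157) + 2248) = 94**2/(sqrt(2)*(I*sqrt(157)) + 2248) = 8836/(I*sqrt(314) + 2248) = 8836/(2248 + I*sqrt(314))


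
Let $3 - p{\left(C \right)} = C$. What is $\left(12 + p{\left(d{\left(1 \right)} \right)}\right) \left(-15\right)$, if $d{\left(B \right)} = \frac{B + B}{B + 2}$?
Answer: $-215$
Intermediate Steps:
$d{\left(B \right)} = \frac{2 B}{2 + B}$
$p{\left(C \right)} = 3 - C$
$\left(12 + p{\left(d{\left(1 \right)} \right)}\right) \left(-15\right) = \left(12 + \left(3 - 2 \cdot 1 \frac{1}{2 + 1}\right)\right) \left(-15\right) = \left(12 + \left(3 - 2 \cdot 1 \cdot \frac{1}{3}\right)\right) \left(-15\right) = \left(12 + \left(3 - \frac{2}{3}\right)\right) \left(-15\right) = \left(12 + \frac{7}{3}\right) \left(-15\right) = \frac{43}{3} \left(-15\right) = -215$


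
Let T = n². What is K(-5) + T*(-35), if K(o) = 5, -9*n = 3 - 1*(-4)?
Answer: -1310/81 ≈ -16.173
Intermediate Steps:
n = -7/9 (n = -(3 - 1*(-4))/9 = -(3 + 4)/9 = -⅑*7 = -7/9 ≈ -0.77778)
T = 49/81 (T = (-7/9)² = 49/81 ≈ 0.60494)
K(-5) + T*(-35) = 5 + (49/81)*(-35) = 5 - 1715/81 = -1310/81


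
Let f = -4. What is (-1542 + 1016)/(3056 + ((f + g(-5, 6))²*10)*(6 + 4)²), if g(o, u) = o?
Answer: -263/42028 ≈ -0.0062577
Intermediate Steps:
(-1542 + 1016)/(3056 + ((f + g(-5, 6))²*10)*(6 + 4)²) = (-1542 + 1016)/(3056 + ((-4 - 5)²*10)*(6 + 4)²) = -526/(3056 + ((-9)²*10)*10²) = -526/(3056 + (81*10)*100) = -526/(3056 + 810*100) = -526/(3056 + 81000) = -526/84056 = -526*1/84056 = -263/42028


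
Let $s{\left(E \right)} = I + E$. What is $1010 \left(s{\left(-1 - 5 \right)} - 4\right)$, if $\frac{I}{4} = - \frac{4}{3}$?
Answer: $- \frac{46460}{3} \approx -15487.0$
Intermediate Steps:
$I = - \frac{16}{3}$ ($I = 4 \left(- \frac{4}{3}\right) = - \frac{16}{3} \approx -5.3333$)
$s{\left(E \right)} = - \frac{16}{3} + E$
$1010 \left(s{\left(-1 - 5 \right)} - 4\right) = 1010 \left(\left(- \frac{16}{3} - 6\right) - 4\right) = 1010 \left(- \frac{34}{3} - 4\right) = 1010 \left(- \frac{46}{3}\right) = - \frac{46460}{3}$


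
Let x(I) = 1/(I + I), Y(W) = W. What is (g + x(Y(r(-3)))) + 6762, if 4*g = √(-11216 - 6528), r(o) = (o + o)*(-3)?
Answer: 243433/36 + I*√1109 ≈ 6762.0 + 33.302*I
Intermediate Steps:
r(o) = -6*o (r(o) = (2*o)*(-3) = -6*o)
x(I) = 1/(2*I)
g = I*√1109 (g = √(-11216 - 6528)/4 = √(-17744)/4 = (4*I*√1109)/4 = I*√1109 ≈ 33.302*I)
(g + x(Y(r(-3)))) + 6762 = (I*√1109 + 1/(2*((-6*(-3))))) + 6762 = (I*√1109 + (½)/18) + 6762 = (I*√1109 + (½)*(1/18)) + 6762 = (I*√1109 + 1/36) + 6762 = (1/36 + I*√1109) + 6762 = 243433/36 + I*√1109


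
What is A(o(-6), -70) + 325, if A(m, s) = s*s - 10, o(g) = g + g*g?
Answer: 5215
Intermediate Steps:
o(g) = g + g²
A(m, s) = -10 + s² (A(m, s) = s² - 10 = -10 + s²)
A(o(-6), -70) + 325 = (-10 + (-70)²) + 325 = (-10 + 4900) + 325 = 4890 + 325 = 5215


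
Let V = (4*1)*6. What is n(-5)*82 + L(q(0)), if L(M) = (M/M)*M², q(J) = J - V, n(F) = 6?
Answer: 1068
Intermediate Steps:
V = 24 (V = 4*6 = 24)
q(J) = -24 + J (q(J) = J - 1*24 = J - 24 = -24 + J)
L(M) = M² (L(M) = 1*M² = M²)
n(-5)*82 + L(q(0)) = 6*82 + (-24 + 0)² = 492 + (-24)² = 492 + 576 = 1068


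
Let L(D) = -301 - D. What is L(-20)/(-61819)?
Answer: 281/61819 ≈ 0.0045455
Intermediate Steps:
L(-20)/(-61819) = (-301 - 1*(-20))/(-61819) = (-301 + 20)*(-1/61819) = -281*(-1/61819) = 281/61819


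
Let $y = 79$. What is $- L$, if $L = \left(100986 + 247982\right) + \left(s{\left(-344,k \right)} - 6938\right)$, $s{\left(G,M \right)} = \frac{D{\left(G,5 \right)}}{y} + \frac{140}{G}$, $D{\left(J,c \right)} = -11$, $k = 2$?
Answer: $- \frac{2323748109}{6794} \approx -3.4203 \cdot 10^{5}$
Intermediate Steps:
$s{\left(G,M \right)} = - \frac{11}{79} + \frac{140}{G}$
$L = \frac{2323748109}{6794}$ ($L = \left(100986 + 247982\right) + \left(\left(- \frac{11}{79} + \frac{140}{-344}\right) - 6938\right) = 348968 + \left(\left(- \frac{11}{79} + 140 \left(- \frac{1}{344}\right)\right) - 6938\right) = 348968 - \frac{47140483}{6794} = \frac{2323748109}{6794} \approx 3.4203 \cdot 10^{5}$)
$- L = \left(-1\right) \frac{2323748109}{6794} = - \frac{2323748109}{6794}$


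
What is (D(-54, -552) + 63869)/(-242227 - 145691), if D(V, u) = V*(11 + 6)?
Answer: -2737/16866 ≈ -0.16228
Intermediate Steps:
D(V, u) = 17*V (D(V, u) = V*17 = 17*V)
(D(-54, -552) + 63869)/(-242227 - 145691) = (17*(-54) + 63869)/(-242227 - 145691) = (-918 + 63869)/(-387918) = 62951*(-1/387918) = -2737/16866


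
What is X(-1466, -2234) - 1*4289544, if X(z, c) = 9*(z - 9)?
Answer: -4302819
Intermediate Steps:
X(z, c) = -81 + 9*z (X(z, c) = 9*(-9 + z) = -81 + 9*z)
X(-1466, -2234) - 1*4289544 = (-81 + 9*(-1466)) - 1*4289544 = (-81 - 13194) - 4289544 = -13275 - 4289544 = -4302819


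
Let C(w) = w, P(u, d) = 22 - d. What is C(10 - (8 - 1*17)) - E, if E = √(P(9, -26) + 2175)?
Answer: 19 - 3*√247 ≈ -28.149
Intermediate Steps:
E = 3*√247 (E = √((22 - 1*(-26)) + 2175) = √((22 + 26) + 2175) = √(48 + 2175) = √2223 = 3*√247 ≈ 47.149)
C(10 - (8 - 1*17)) - E = (10 - (8 - 1*17)) - 3*√247 = (10 - (8 - 17)) - 3*√247 = (10 - 1*(-9)) - 3*√247 = (10 + 9) - 3*√247 = 19 - 3*√247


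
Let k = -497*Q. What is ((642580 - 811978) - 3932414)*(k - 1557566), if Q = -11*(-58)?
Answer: 7689470069424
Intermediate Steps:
Q = 638
k = -317086 (k = -497*638 = -317086)
((642580 - 811978) - 3932414)*(k - 1557566) = ((642580 - 811978) - 3932414)*(-317086 - 1557566) = (-169398 - 3932414)*(-1874652) = -4101812*(-1874652) = 7689470069424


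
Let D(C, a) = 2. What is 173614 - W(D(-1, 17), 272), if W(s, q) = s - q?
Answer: 173884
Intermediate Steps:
173614 - W(D(-1, 17), 272) = 173614 - (2 - 1*272) = 173614 - (2 - 272) = 173614 - 1*(-270) = 173614 + 270 = 173884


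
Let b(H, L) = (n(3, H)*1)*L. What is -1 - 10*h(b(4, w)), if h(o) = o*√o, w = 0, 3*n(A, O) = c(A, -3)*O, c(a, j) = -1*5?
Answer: -1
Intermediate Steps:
c(a, j) = -5
n(A, O) = -5*O/3 (n(A, O) = (-5*O)/3 = -5*O/3)
b(H, L) = -5*H*L/3 (b(H, L) = (-5*H/3*1)*L = (-5*H/3)*L = -5*H*L/3)
h(o) = o^(3/2)
-1 - 10*h(b(4, w)) = -1 - 10*(-5/3*4*0)^(3/2) = -1 - 10*0^(3/2) = -1 - 10*0 = -1 + 0 = -1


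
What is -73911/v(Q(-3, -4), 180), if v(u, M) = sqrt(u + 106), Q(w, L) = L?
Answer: -24637*sqrt(102)/34 ≈ -7318.3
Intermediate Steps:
v(u, M) = sqrt(106 + u)
-73911/v(Q(-3, -4), 180) = -73911/sqrt(106 - 4) = -73911*sqrt(102)/102 = -24637*sqrt(102)/34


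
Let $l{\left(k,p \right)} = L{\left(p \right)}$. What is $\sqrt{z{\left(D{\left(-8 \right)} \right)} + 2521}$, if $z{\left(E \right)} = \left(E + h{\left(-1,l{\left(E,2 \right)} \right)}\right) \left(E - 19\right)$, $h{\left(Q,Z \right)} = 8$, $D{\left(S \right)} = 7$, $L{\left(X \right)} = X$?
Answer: $\sqrt{2341} \approx 48.384$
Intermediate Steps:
$l{\left(k,p \right)} = p$
$z{\left(E \right)} = \left(-19 + E\right) \left(8 + E\right)$ ($z{\left(E \right)} = \left(E + 8\right) \left(E - 19\right) = \left(8 + E\right) \left(-19 + E\right) = \left(-19 + E\right) \left(8 + E\right)$)
$\sqrt{z{\left(D{\left(-8 \right)} \right)} + 2521} = \sqrt{\left(-152 + 7^{2} - 77\right) + 2521} = \sqrt{\left(-152 + 49 - 77\right) + 2521} = \sqrt{-180 + 2521} = \sqrt{2341}$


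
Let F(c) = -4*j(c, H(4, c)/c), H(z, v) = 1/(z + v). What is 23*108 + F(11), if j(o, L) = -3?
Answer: 2496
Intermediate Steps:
H(z, v) = 1/(v + z)
F(c) = 12 (F(c) = -4*(-3) = 12)
23*108 + F(11) = 23*108 + 12 = 2484 + 12 = 2496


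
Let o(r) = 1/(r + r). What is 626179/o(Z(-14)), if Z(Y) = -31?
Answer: -38823098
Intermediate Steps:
o(r) = 1/(2*r)
626179/o(Z(-14)) = 626179/(((½)/(-31))) = 626179/(((½)*(-1/31))) = 626179/(-1/62) = 626179*(-62) = -38823098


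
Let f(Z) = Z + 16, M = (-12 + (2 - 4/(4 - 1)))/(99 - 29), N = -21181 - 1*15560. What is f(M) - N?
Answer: 3859468/105 ≈ 36757.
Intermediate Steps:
N = -36741 (N = -21181 - 15560 = -36741)
M = -17/105 (M = (-12 + (2 - 4/3))/70 = (-12 + (2 - 4*⅓))*(1/70) = (-12 + (2 - 4/3))*(1/70) = (-12 + ⅔)*(1/70) = -34/3*1/70 = -17/105 ≈ -0.16190)
f(Z) = 16 + Z
f(M) - N = (16 - 17/105) - 1*(-36741) = 1663/105 + 36741 = 3859468/105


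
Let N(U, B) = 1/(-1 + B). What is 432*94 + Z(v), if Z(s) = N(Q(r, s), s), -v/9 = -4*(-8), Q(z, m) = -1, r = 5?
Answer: 11735711/289 ≈ 40608.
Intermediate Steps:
v = -288 (v = -(-36)*(-8) = -9*32 = -288)
Z(s) = 1/(-1 + s)
432*94 + Z(v) = 432*94 + 1/(-1 - 288) = 40608 + 1/(-289) = 40608 - 1/289 = 11735711/289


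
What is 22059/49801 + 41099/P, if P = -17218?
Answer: -1666959437/857473618 ≈ -1.9440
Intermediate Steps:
22059/49801 + 41099/P = 22059/49801 + 41099/(-17218) = 22059*(1/49801) + 41099*(-1/17218) = 22059/49801 - 41099/17218 = -1666959437/857473618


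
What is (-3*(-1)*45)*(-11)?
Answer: -1485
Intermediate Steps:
(-3*(-1)*45)*(-11) = (3*45)*(-11) = 135*(-11) = -1485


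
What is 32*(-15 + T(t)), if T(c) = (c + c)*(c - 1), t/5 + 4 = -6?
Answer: 162720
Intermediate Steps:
t = -50 (t = -20 + 5*(-6) = -20 - 30 = -50)
T(c) = 2*c*(-1 + c) (T(c) = (2*c)*(-1 + c) = 2*c*(-1 + c))
32*(-15 + T(t)) = 32*(-15 + 2*(-50)*(-1 - 50)) = 32*(-15 + 2*(-50)*(-51)) = 32*(-15 + 5100) = 32*5085 = 162720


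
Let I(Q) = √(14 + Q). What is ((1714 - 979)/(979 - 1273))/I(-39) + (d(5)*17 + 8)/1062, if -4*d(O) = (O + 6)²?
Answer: -225/472 + I/2 ≈ -0.4767 + 0.5*I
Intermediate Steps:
d(O) = -(6 + O)²/4 (d(O) = -(O + 6)²/4 = -(6 + O)²/4)
((1714 - 979)/(979 - 1273))/I(-39) + (d(5)*17 + 8)/1062 = ((1714 - 979)/(979 - 1273))/(√(14 - 39)) + (-(6 + 5)²/4*17 + 8)/1062 = (735/(-294))/(√(-25)) + (-¼*11²*17 + 8)*(1/1062) = (735*(-1/294))/((5*I)) + (-¼*121*17 + 8)*(1/1062) = -(-1)*I/2 + (-121/4*17 + 8)*(1/1062) = I/2 + (-2057/4 + 8)*(1/1062) = I/2 - 2025/4*1/1062 = I/2 - 225/472 = -225/472 + I/2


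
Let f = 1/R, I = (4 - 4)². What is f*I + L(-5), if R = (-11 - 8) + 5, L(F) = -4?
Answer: -4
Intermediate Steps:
R = -14 (R = -19 + 5 = -14)
I = 0 (I = 0² = 0)
f = -1/14 (f = 1/(-14) = -1/14 ≈ -0.071429)
f*I + L(-5) = -1/14*0 - 4 = 0 - 4 = -4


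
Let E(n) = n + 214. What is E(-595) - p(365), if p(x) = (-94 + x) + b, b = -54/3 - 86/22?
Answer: -6931/11 ≈ -630.09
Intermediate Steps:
E(n) = 214 + n
b = -241/11 (b = -54*1/3 - 86*1/22 = -18 - 43/11 = -241/11 ≈ -21.909)
p(x) = -1275/11 + x (p(x) = (-94 + x) - 241/11 = -1275/11 + x)
E(-595) - p(365) = (214 - 595) - (-1275/11 + 365) = -381 - 1*2740/11 = -381 - 2740/11 = -6931/11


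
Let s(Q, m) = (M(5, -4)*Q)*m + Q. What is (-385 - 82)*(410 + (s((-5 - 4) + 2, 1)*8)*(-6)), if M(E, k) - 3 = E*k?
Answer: 2319122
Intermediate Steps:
M(E, k) = 3 + E*k
s(Q, m) = Q - 17*Q*m (s(Q, m) = ((3 + 5*(-4))*Q)*m + Q = ((3 - 20)*Q)*m + Q = (-17*Q)*m + Q = -17*Q*m + Q = Q - 17*Q*m)
(-385 - 82)*(410 + (s((-5 - 4) + 2, 1)*8)*(-6)) = (-385 - 82)*(410 + ((((-5 - 4) + 2)*(1 - 17*1))*8)*(-6)) = -467*(410 + (((-9 + 2)*(1 - 17))*8)*(-6)) = -467*(410 + (-7*(-16)*8)*(-6)) = -467*(410 + (112*8)*(-6)) = -467*(410 + 896*(-6)) = -467*(410 - 5376) = -467*(-4966) = 2319122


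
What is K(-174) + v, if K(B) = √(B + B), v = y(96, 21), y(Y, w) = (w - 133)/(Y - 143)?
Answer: 112/47 + 2*I*√87 ≈ 2.383 + 18.655*I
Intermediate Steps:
y(Y, w) = (-133 + w)/(-143 + Y)
v = 112/47 (v = (-133 + 21)/(-143 + 96) = -112/(-47) = -1/47*(-112) = 112/47 ≈ 2.3830)
K(B) = √2*√B (K(B) = √(2*B) = √2*√B)
K(-174) + v = √2*√(-174) + 112/47 = √2*(I*√174) + 112/47 = 2*I*√87 + 112/47 = 112/47 + 2*I*√87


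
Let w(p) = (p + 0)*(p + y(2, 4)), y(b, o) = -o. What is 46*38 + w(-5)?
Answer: 1793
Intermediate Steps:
w(p) = p*(-4 + p) (w(p) = (p + 0)*(p - 1*4) = p*(p - 4) = p*(-4 + p))
46*38 + w(-5) = 46*38 - 5*(-4 - 5) = 1748 - 5*(-9) = 1748 + 45 = 1793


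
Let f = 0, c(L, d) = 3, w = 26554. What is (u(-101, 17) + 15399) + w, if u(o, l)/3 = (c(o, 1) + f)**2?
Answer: 41980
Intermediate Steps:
u(o, l) = 27 (u(o, l) = 3*(3 + 0)**2 = 3*3**2 = 3*9 = 27)
(u(-101, 17) + 15399) + w = (27 + 15399) + 26554 = 15426 + 26554 = 41980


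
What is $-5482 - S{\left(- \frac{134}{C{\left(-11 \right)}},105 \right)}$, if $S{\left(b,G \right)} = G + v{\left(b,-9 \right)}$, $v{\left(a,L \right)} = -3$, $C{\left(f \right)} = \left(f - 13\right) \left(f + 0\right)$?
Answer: $-5584$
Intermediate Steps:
$C{\left(f \right)} = f \left(-13 + f\right)$ ($C{\left(f \right)} = \left(-13 + f\right) f = f \left(-13 + f\right)$)
$S{\left(b,G \right)} = -3 + G$ ($S{\left(b,G \right)} = G - 3 = -3 + G$)
$-5482 - S{\left(- \frac{134}{C{\left(-11 \right)}},105 \right)} = -5482 - \left(-3 + 105\right) = -5482 - 102 = -5584$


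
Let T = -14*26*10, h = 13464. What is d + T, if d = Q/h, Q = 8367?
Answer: -16333531/4488 ≈ -3639.4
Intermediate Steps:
T = -3640 (T = -364*10 = -3640)
d = 2789/4488 (d = 8367/13464 = 8367*(1/13464) = 2789/4488 ≈ 0.62144)
d + T = 2789/4488 - 3640 = -16333531/4488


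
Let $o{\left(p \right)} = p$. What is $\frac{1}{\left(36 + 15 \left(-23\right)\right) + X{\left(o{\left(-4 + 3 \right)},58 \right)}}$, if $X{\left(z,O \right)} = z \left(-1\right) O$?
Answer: $- \frac{1}{251} \approx -0.0039841$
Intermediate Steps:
$X{\left(z,O \right)} = - O z$ ($X{\left(z,O \right)} = - z O = - O z$)
$\frac{1}{\left(36 + 15 \left(-23\right)\right) + X{\left(o{\left(-4 + 3 \right)},58 \right)}} = \frac{1}{\left(36 + 15 \left(-23\right)\right) - 58 \left(-4 + 3\right)} = \frac{1}{\left(36 - 345\right) - 58 \left(-1\right)} = \frac{1}{-309 + 58} = \frac{1}{-251} = - \frac{1}{251}$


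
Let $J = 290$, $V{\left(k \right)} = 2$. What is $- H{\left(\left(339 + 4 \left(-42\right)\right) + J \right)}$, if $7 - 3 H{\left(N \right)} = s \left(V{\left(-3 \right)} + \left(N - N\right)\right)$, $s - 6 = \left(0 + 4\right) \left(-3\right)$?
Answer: $- \frac{19}{3} \approx -6.3333$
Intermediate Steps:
$s = -6$ ($s = 6 + \left(0 + 4\right) \left(-3\right) = 6 + 4 \left(-3\right) = 6 - 12 = -6$)
$H{\left(N \right)} = \frac{19}{3}$ ($H{\left(N \right)} = \frac{7}{3} - \frac{\left(-6\right) \left(2 + \left(N - N\right)\right)}{3} = \frac{7}{3} - \frac{\left(-6\right) \left(2 + 0\right)}{3} = \frac{7}{3} - \frac{\left(-6\right) 2}{3} = \frac{7}{3} - -4 = \frac{7}{3} + 4 = \frac{19}{3}$)
$- H{\left(\left(339 + 4 \left(-42\right)\right) + J \right)} = \left(-1\right) \frac{19}{3} = - \frac{19}{3}$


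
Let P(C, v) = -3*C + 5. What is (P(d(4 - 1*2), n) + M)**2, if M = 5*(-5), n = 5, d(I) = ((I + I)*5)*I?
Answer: 19600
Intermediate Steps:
d(I) = 10*I**2 (d(I) = ((2*I)*5)*I = (10*I)*I = 10*I**2)
P(C, v) = 5 - 3*C
M = -25
(P(d(4 - 1*2), n) + M)**2 = ((5 - 30*(4 - 1*2)**2) - 25)**2 = ((5 - 30*(4 - 2)**2) - 25)**2 = ((5 - 30*2**2) - 25)**2 = ((5 - 30*4) - 25)**2 = ((5 - 3*40) - 25)**2 = ((5 - 120) - 25)**2 = (-115 - 25)**2 = (-140)**2 = 19600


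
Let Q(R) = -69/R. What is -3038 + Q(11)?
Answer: -33487/11 ≈ -3044.3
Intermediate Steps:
-3038 + Q(11) = -3038 - 69/11 = -33487/11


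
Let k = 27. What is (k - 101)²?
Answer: 5476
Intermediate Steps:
(k - 101)² = (27 - 101)² = (-74)² = 5476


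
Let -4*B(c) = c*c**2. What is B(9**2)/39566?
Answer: -531441/158264 ≈ -3.3579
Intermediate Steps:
B(c) = -c**3/4 (B(c) = -c*c**2/4 = -c**3/4)
B(9**2)/39566 = -(9**2)**3/4/39566 = -1/4*81**3*(1/39566) = -1/4*531441*(1/39566) = -531441/4*1/39566 = -531441/158264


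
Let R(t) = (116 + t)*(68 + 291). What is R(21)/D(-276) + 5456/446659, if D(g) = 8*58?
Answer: 21970561181/207249776 ≈ 106.01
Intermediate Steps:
R(t) = 41644 + 359*t (R(t) = (116 + t)*359 = 41644 + 359*t)
D(g) = 464
R(21)/D(-276) + 5456/446659 = (41644 + 359*21)/464 + 5456/446659 = (41644 + 7539)*(1/464) + 5456*(1/446659) = 49183*(1/464) + 5456/446659 = 49183/464 + 5456/446659 = 21970561181/207249776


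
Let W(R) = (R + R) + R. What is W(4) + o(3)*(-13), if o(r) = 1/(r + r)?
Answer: 59/6 ≈ 9.8333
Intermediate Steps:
W(R) = 3*R (W(R) = 2*R + R = 3*R)
o(r) = 1/(2*r)
W(4) + o(3)*(-13) = 3*4 + ((½)/3)*(-13) = 12 + ((½)*(⅓))*(-13) = 12 + (⅙)*(-13) = 12 - 13/6 = 59/6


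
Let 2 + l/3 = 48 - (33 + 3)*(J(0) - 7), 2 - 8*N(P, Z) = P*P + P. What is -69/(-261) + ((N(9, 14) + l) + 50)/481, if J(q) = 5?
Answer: 45254/41847 ≈ 1.0814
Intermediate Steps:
N(P, Z) = ¼ - P/8 - P²/8 (N(P, Z) = ¼ - (P*P + P)/8 = ¼ - (P² + P)/8 = ¼ - (P + P²)/8 = ¼ + (-P/8 - P²/8) = ¼ - P/8 - P²/8)
l = 354 (l = -6 + 3*(48 - (33 + 3)*(5 - 7)) = -6 + 3*(48 - 36*(-2)) = -6 + 3*(48 - 1*(-72)) = -6 + 3*(48 + 72) = -6 + 3*120 = -6 + 360 = 354)
-69/(-261) + ((N(9, 14) + l) + 50)/481 = -69/(-261) + (((¼ - ⅛*9 - ⅛*9²) + 354) + 50)/481 = -69*(-1/261) + (((¼ - 9/8 - ⅛*81) + 354) + 50)*(1/481) = 23/87 + (((¼ - 9/8 - 81/8) + 354) + 50)*(1/481) = 23/87 + ((-11 + 354) + 50)*(1/481) = 23/87 + (343 + 50)*(1/481) = 23/87 + 393*(1/481) = 23/87 + 393/481 = 45254/41847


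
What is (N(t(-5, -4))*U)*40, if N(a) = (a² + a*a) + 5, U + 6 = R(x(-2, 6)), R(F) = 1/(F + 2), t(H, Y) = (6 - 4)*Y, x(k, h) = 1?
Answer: -90440/3 ≈ -30147.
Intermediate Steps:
t(H, Y) = 2*Y
R(F) = 1/(2 + F)
U = -17/3 (U = -6 + 1/(2 + 1) = -6 + 1/3 = -6 + ⅓ = -17/3 ≈ -5.6667)
N(a) = 5 + 2*a² (N(a) = (a² + a²) + 5 = 2*a² + 5 = 5 + 2*a²)
(N(t(-5, -4))*U)*40 = ((5 + 2*(2*(-4))²)*(-17/3))*40 = ((5 + 2*(-8)²)*(-17/3))*40 = ((5 + 2*64)*(-17/3))*40 = ((5 + 128)*(-17/3))*40 = (133*(-17/3))*40 = -2261/3*40 = -90440/3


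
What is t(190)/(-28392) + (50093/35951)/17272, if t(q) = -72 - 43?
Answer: 2275968523/550934047482 ≈ 0.0041311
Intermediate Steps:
t(q) = -115
t(190)/(-28392) + (50093/35951)/17272 = -115/(-28392) + (50093/35951)/17272 = -115*(-1/28392) + (50093*(1/35951))*(1/17272) = 115/28392 + (50093/35951)*(1/17272) = 115/28392 + 50093/620945672 = 2275968523/550934047482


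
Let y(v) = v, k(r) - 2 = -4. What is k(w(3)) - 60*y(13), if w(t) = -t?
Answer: -782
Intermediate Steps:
k(r) = -2 (k(r) = 2 - 4 = -2)
k(w(3)) - 60*y(13) = -2 - 60*13 = -2 - 780 = -782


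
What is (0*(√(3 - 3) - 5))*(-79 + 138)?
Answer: 0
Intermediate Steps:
(0*(√(3 - 3) - 5))*(-79 + 138) = (0*(√0 - 5))*59 = (0*(0 - 5))*59 = (0*(-5))*59 = 0*59 = 0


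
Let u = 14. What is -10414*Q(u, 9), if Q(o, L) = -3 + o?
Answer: -114554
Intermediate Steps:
-10414*Q(u, 9) = -10414*(-3 + 14) = -10414*11 = -114554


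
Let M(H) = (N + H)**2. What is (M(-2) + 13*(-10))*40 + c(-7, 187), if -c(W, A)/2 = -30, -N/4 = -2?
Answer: -3700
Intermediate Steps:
N = 8 (N = -4*(-2) = 8)
c(W, A) = 60 (c(W, A) = -2*(-30) = 60)
M(H) = (8 + H)**2
(M(-2) + 13*(-10))*40 + c(-7, 187) = ((8 - 2)**2 + 13*(-10))*40 + 60 = (6**2 - 130)*40 + 60 = (36 - 130)*40 + 60 = -94*40 + 60 = -3760 + 60 = -3700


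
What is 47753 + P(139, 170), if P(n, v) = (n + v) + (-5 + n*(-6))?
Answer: 47223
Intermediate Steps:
P(n, v) = -5 + v - 5*n (P(n, v) = (n + v) + (-5 - 6*n) = -5 + v - 5*n)
47753 + P(139, 170) = 47753 + (-5 + 170 - 5*139) = 47753 + (-5 + 170 - 695) = 47753 - 530 = 47223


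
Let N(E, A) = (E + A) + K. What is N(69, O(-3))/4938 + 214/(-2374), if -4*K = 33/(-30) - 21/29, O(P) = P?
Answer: -521399917/6799230960 ≈ -0.076685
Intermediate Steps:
K = 529/1160 (K = -(33/(-30) - 21/29)/4 = -(33*(-1/30) - 21*1/29)/4 = -(-11/10 - 21/29)/4 = -¼*(-529/290) = 529/1160 ≈ 0.45603)
N(E, A) = 529/1160 + A + E (N(E, A) = (E + A) + 529/1160 = (A + E) + 529/1160 = 529/1160 + A + E)
N(69, O(-3))/4938 + 214/(-2374) = (529/1160 - 3 + 69)/4938 + 214/(-2374) = (77089/1160)*(1/4938) + 214*(-1/2374) = 77089/5728080 - 107/1187 = -521399917/6799230960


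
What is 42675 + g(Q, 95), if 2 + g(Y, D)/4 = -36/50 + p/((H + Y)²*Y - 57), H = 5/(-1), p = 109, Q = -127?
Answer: 472058220163/11064525 ≈ 42664.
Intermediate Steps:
H = -5 (H = 5*(-1) = -5)
g(Y, D) = -272/25 + 436/(-57 + Y*(-5 + Y)²) (g(Y, D) = -8 + 4*(-36/50 + 109/((-5 + Y)²*Y - 57)) = -8 + 4*(-36*1/50 + 109/(Y*(-5 + Y)² - 57)) = -8 + 4*(-18/25 + 109/(-57 + Y*(-5 + Y)²)) = -8 + (-72/25 + 436/(-57 + Y*(-5 + Y)²)) = -272/25 + 436/(-57 + Y*(-5 + Y)²))
42675 + g(Q, 95) = 42675 + 4*(6601 - 68*(-127)*(-5 - 127)²)/(25*(-57 - 127*(-5 - 127)²)) = 42675 + 4*(6601 - 68*(-127)*(-132)²)/(25*(-57 - 127*(-132)²)) = 42675 + 4*(6601 - 68*(-127)*17424)/(25*(-57 - 127*17424)) = 42675 + 4*(6601 + 150473664)/(25*(-57 - 2212848)) = 42675 + (4/25)*150480265/(-2212905) = 42675 + (4/25)*(-1/2212905)*150480265 = 42675 - 120384212/11064525 = 472058220163/11064525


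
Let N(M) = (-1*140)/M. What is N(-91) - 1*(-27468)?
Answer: 357104/13 ≈ 27470.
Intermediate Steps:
N(M) = -140/M
N(-91) - 1*(-27468) = -140/(-91) - 1*(-27468) = -140*(-1/91) + 27468 = 20/13 + 27468 = 357104/13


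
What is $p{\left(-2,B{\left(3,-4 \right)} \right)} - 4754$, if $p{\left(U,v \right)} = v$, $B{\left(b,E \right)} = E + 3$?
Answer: $-4755$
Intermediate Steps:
$B{\left(b,E \right)} = 3 + E$
$p{\left(-2,B{\left(3,-4 \right)} \right)} - 4754 = \left(3 - 4\right) - 4754 = -1 - 4754 = -4755$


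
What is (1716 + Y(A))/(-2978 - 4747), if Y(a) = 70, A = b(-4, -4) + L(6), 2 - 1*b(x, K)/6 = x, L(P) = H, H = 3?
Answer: -1786/7725 ≈ -0.23120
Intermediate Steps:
L(P) = 3
b(x, K) = 12 - 6*x
A = 39 (A = (12 - 6*(-4)) + 3 = (12 + 24) + 3 = 36 + 3 = 39)
(1716 + Y(A))/(-2978 - 4747) = (1716 + 70)/(-2978 - 4747) = 1786/(-7725) = 1786*(-1/7725) = -1786/7725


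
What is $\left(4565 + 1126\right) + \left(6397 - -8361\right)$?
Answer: $20449$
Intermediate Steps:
$\left(4565 + 1126\right) + \left(6397 - -8361\right) = 5691 + \left(6397 + 8361\right) = 5691 + 14758 = 20449$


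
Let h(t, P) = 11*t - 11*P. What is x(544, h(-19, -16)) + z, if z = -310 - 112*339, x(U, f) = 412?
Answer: -37866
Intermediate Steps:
h(t, P) = -11*P + 11*t
z = -38278 (z = -310 - 37968 = -38278)
x(544, h(-19, -16)) + z = 412 - 38278 = -37866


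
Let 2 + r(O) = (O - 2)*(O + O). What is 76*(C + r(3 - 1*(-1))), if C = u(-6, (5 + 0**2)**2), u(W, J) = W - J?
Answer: -1292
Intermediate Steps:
C = -31 (C = -6 - (5 + 0**2)**2 = -6 - (5 + 0)**2 = -6 - 1*5**2 = -6 - 1*25 = -6 - 25 = -31)
r(O) = -2 + 2*O*(-2 + O) (r(O) = -2 + (O - 2)*(O + O) = -2 + (-2 + O)*(2*O) = -2 + 2*O*(-2 + O))
76*(C + r(3 - 1*(-1))) = 76*(-31 + (-2 - 4*(3 - 1*(-1)) + 2*(3 - 1*(-1))**2)) = 76*(-31 + (-2 - 4*(3 + 1) + 2*(3 + 1)**2)) = 76*(-31 + (-2 - 4*4 + 2*4**2)) = 76*(-31 + (-2 - 16 + 2*16)) = 76*(-31 + (-2 - 16 + 32)) = 76*(-31 + 14) = 76*(-17) = -1292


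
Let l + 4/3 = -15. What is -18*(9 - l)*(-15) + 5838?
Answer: 12678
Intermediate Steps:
l = -49/3 (l = -4/3 - 15 = -49/3 ≈ -16.333)
-18*(9 - l)*(-15) + 5838 = -18*(9 - 1*(-49/3))*(-15) + 5838 = -18*(9 + 49/3)*(-15) + 5838 = -18*76/3*(-15) + 5838 = -456*(-15) + 5838 = 6840 + 5838 = 12678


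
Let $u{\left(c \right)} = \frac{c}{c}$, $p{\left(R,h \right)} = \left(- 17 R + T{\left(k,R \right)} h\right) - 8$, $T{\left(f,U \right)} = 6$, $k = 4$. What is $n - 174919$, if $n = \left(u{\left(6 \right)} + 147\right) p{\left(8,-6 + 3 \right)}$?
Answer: $-198895$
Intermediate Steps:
$p{\left(R,h \right)} = -8 - 17 R + 6 h$ ($p{\left(R,h \right)} = \left(- 17 R + 6 h\right) - 8 = -8 - 17 R + 6 h$)
$u{\left(c \right)} = 1$
$n = -23976$ ($n = \left(1 + 147\right) \left(-8 - 136 + 6 \left(-6 + 3\right)\right) = 148 \left(-8 - 136 + 6 \left(-3\right)\right) = 148 \left(-8 - 136 - 18\right) = 148 \left(-162\right) = -23976$)
$n - 174919 = -23976 - 174919 = -198895$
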